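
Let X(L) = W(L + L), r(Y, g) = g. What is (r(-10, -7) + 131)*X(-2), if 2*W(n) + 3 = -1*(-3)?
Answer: 0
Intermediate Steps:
W(n) = 0 (W(n) = -3/2 + (-1*(-3))/2 = -3/2 + (1/2)*3 = -3/2 + 3/2 = 0)
X(L) = 0
(r(-10, -7) + 131)*X(-2) = (-7 + 131)*0 = 124*0 = 0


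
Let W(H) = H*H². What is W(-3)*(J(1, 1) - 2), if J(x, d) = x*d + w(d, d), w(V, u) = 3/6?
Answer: 27/2 ≈ 13.500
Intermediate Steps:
W(H) = H³
w(V, u) = ½ (w(V, u) = 3*(⅙) = ½)
J(x, d) = ½ + d*x (J(x, d) = x*d + ½ = d*x + ½ = ½ + d*x)
W(-3)*(J(1, 1) - 2) = (-3)³*((½ + 1*1) - 2) = -27*((½ + 1) - 2) = -27*(3/2 - 2) = -27*(-½) = 27/2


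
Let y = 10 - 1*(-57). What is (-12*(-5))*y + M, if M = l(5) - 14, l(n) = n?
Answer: 4011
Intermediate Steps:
M = -9 (M = 5 - 14 = -9)
y = 67 (y = 10 + 57 = 67)
(-12*(-5))*y + M = -12*(-5)*67 - 9 = 60*67 - 9 = 4020 - 9 = 4011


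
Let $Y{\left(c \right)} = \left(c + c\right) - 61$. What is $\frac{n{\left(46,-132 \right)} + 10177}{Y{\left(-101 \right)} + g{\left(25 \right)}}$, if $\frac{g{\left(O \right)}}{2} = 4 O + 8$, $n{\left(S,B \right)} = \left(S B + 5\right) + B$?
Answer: $- \frac{3978}{47} \approx -84.638$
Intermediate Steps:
$Y{\left(c \right)} = -61 + 2 c$ ($Y{\left(c \right)} = 2 c - 61 = -61 + 2 c$)
$n{\left(S,B \right)} = 5 + B + B S$ ($n{\left(S,B \right)} = \left(B S + 5\right) + B = \left(5 + B S\right) + B = 5 + B + B S$)
$g{\left(O \right)} = 16 + 8 O$ ($g{\left(O \right)} = 2 \left(4 O + 8\right) = 2 \left(8 + 4 O\right) = 16 + 8 O$)
$\frac{n{\left(46,-132 \right)} + 10177}{Y{\left(-101 \right)} + g{\left(25 \right)}} = \frac{\left(5 - 132 - 6072\right) + 10177}{\left(-61 + 2 \left(-101\right)\right) + \left(16 + 8 \cdot 25\right)} = \frac{\left(5 - 132 - 6072\right) + 10177}{\left(-61 - 202\right) + \left(16 + 200\right)} = \frac{-6199 + 10177}{-263 + 216} = \frac{3978}{-47} = 3978 \left(- \frac{1}{47}\right) = - \frac{3978}{47}$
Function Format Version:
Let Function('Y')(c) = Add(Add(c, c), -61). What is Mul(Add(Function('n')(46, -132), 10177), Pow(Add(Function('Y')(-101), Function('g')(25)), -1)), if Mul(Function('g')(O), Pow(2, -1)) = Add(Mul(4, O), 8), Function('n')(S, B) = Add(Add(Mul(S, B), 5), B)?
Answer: Rational(-3978, 47) ≈ -84.638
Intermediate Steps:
Function('Y')(c) = Add(-61, Mul(2, c)) (Function('Y')(c) = Add(Mul(2, c), -61) = Add(-61, Mul(2, c)))
Function('n')(S, B) = Add(5, B, Mul(B, S)) (Function('n')(S, B) = Add(Add(Mul(B, S), 5), B) = Add(Add(5, Mul(B, S)), B) = Add(5, B, Mul(B, S)))
Function('g')(O) = Add(16, Mul(8, O)) (Function('g')(O) = Mul(2, Add(Mul(4, O), 8)) = Mul(2, Add(8, Mul(4, O))) = Add(16, Mul(8, O)))
Mul(Add(Function('n')(46, -132), 10177), Pow(Add(Function('Y')(-101), Function('g')(25)), -1)) = Mul(Add(Add(5, -132, Mul(-132, 46)), 10177), Pow(Add(Add(-61, Mul(2, -101)), Add(16, Mul(8, 25))), -1)) = Mul(Add(Add(5, -132, -6072), 10177), Pow(Add(Add(-61, -202), Add(16, 200)), -1)) = Mul(Add(-6199, 10177), Pow(Add(-263, 216), -1)) = Mul(3978, Pow(-47, -1)) = Mul(3978, Rational(-1, 47)) = Rational(-3978, 47)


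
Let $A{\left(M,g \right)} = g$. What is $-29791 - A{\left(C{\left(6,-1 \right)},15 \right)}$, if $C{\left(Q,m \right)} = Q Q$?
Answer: $-29806$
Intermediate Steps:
$C{\left(Q,m \right)} = Q^{2}$
$-29791 - A{\left(C{\left(6,-1 \right)},15 \right)} = -29791 - 15 = -29806$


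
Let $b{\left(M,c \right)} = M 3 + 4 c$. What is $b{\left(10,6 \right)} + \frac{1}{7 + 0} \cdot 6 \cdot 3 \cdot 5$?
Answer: $\frac{468}{7} \approx 66.857$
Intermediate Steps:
$b{\left(M,c \right)} = 3 M + 4 c$
$b{\left(10,6 \right)} + \frac{1}{7 + 0} \cdot 6 \cdot 3 \cdot 5 = \left(3 \cdot 10 + 4 \cdot 6\right) + \frac{1}{7 + 0} \cdot 6 \cdot 3 \cdot 5 = \left(30 + 24\right) + \frac{1}{7} \cdot 6 \cdot 15 = 54 + \frac{1}{7} \cdot 6 \cdot 15 = 54 + \frac{6}{7} \cdot 15 = 54 + \frac{90}{7} = \frac{468}{7}$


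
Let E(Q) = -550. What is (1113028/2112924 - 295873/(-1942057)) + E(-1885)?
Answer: -563523410896538/1025854711167 ≈ -549.32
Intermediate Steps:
(1113028/2112924 - 295873/(-1942057)) + E(-1885) = (1113028/2112924 - 295873/(-1942057)) - 550 = (1113028*(1/2112924) - 295873*(-1/1942057)) - 550 = (278257/528231 + 295873/1942057) - 550 = 696680245312/1025854711167 - 550 = -563523410896538/1025854711167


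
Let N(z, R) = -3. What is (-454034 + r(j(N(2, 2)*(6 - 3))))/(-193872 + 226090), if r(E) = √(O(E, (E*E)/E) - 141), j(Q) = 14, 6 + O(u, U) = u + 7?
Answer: -227017/16109 + 3*I*√14/32218 ≈ -14.093 + 0.00034841*I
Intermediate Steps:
O(u, U) = 1 + u (O(u, U) = -6 + (u + 7) = -6 + (7 + u) = 1 + u)
r(E) = √(-140 + E) (r(E) = √((1 + E) - 141) = √(-140 + E))
(-454034 + r(j(N(2, 2)*(6 - 3))))/(-193872 + 226090) = (-454034 + √(-140 + 14))/(-193872 + 226090) = (-454034 + √(-126))/32218 = (-454034 + 3*I*√14)*(1/32218) = -227017/16109 + 3*I*√14/32218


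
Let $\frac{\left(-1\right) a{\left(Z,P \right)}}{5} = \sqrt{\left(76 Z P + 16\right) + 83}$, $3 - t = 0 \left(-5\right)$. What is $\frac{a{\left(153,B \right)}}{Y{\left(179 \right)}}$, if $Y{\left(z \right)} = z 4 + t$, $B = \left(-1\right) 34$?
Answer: $- \frac{15 i \sqrt{43917}}{719} \approx - 4.372 i$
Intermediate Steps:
$t = 3$ ($t = 3 - 0 \left(-5\right) = 3 - 0 = 3 + 0 = 3$)
$B = -34$
$Y{\left(z \right)} = 3 + 4 z$ ($Y{\left(z \right)} = z 4 + 3 = 4 z + 3 = 3 + 4 z$)
$a{\left(Z,P \right)} = - 5 \sqrt{99 + 76 P Z}$ ($a{\left(Z,P \right)} = - 5 \sqrt{\left(76 Z P + 16\right) + 83} = - 5 \sqrt{\left(76 P Z + 16\right) + 83} = - 5 \sqrt{\left(16 + 76 P Z\right) + 83} = - 5 \sqrt{99 + 76 P Z}$)
$\frac{a{\left(153,B \right)}}{Y{\left(179 \right)}} = \frac{\left(-5\right) \sqrt{99 + 76 \left(-34\right) 153}}{3 + 4 \cdot 179} = \frac{\left(-5\right) \sqrt{99 - 395352}}{3 + 716} = \frac{\left(-5\right) \sqrt{-395253}}{719} = - 5 \cdot 3 i \sqrt{43917} \cdot \frac{1}{719} = - 15 i \sqrt{43917} \cdot \frac{1}{719} = - \frac{15 i \sqrt{43917}}{719}$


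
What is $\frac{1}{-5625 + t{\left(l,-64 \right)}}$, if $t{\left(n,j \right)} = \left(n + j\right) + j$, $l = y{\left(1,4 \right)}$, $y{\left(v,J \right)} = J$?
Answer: $- \frac{1}{5749} \approx -0.00017394$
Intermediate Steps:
$l = 4$
$t{\left(n,j \right)} = n + 2 j$ ($t{\left(n,j \right)} = \left(j + n\right) + j = n + 2 j$)
$\frac{1}{-5625 + t{\left(l,-64 \right)}} = \frac{1}{-5625 + \left(4 + 2 \left(-64\right)\right)} = \frac{1}{-5625 + \left(4 - 128\right)} = \frac{1}{-5625 - 124} = \frac{1}{-5749} = - \frac{1}{5749}$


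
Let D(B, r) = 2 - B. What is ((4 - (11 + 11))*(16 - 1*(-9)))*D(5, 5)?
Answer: 1350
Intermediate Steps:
((4 - (11 + 11))*(16 - 1*(-9)))*D(5, 5) = ((4 - (11 + 11))*(16 - 1*(-9)))*(2 - 1*5) = ((4 - 1*22)*(16 + 9))*(2 - 5) = ((4 - 22)*25)*(-3) = -18*25*(-3) = -450*(-3) = 1350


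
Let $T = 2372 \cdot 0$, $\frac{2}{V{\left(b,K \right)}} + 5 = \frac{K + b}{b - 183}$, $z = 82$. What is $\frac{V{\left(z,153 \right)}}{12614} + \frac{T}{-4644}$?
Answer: $- \frac{101}{4667180} \approx -2.164 \cdot 10^{-5}$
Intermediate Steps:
$V{\left(b,K \right)} = \frac{2}{-5 + \frac{K + b}{-183 + b}}$ ($V{\left(b,K \right)} = \frac{2}{-5 + \frac{K + b}{b - 183}} = \frac{2}{-5 + \frac{K + b}{-183 + b}}$)
$T = 0$
$\frac{V{\left(z,153 \right)}}{12614} + \frac{T}{-4644} = \frac{2 \frac{1}{915 + 153 - 328} \left(-183 + 82\right)}{12614} + \frac{0}{-4644} = 2 \frac{1}{915 + 153 - 328} \left(-101\right) \frac{1}{12614} + 0 \left(- \frac{1}{4644}\right) = 2 \cdot \frac{1}{740} \left(-101\right) \frac{1}{12614} + 0 = \left(- \frac{101}{370}\right) \frac{1}{12614} + 0 = - \frac{101}{4667180} + 0 = - \frac{101}{4667180}$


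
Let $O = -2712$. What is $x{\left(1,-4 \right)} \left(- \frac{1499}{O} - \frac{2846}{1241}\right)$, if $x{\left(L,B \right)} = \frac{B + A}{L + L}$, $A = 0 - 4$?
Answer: $\frac{5858093}{841398} \approx 6.9623$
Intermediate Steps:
$A = -4$ ($A = 0 - 4 = -4$)
$x{\left(L,B \right)} = \frac{-4 + B}{2 L}$ ($x{\left(L,B \right)} = \frac{B - 4}{L + L} = \frac{-4 + B}{2 L}$)
$x{\left(1,-4 \right)} \left(- \frac{1499}{O} - \frac{2846}{1241}\right) = \frac{-4 - 4}{2 \cdot 1} \left(- \frac{1499}{-2712} - \frac{2846}{1241}\right) = \frac{1}{2} \cdot 1 \left(-8\right) \left(\left(-1499\right) \left(- \frac{1}{2712}\right) - \frac{2846}{1241}\right) = - 4 \left(\frac{1499}{2712} - \frac{2846}{1241}\right) = \left(-4\right) \left(- \frac{5858093}{3365592}\right) = \frac{5858093}{841398}$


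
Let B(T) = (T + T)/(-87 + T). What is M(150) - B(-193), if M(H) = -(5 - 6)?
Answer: -53/140 ≈ -0.37857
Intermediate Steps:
B(T) = 2*T/(-87 + T) (B(T) = (2*T)/(-87 + T) = 2*T/(-87 + T))
M(H) = 1 (M(H) = -1*(-1) = 1)
M(150) - B(-193) = 1 - 2*(-193)/(-87 - 193) = 1 - 2*(-193)/(-280) = 1 - 2*(-193)*(-1)/280 = 1 - 1*193/140 = 1 - 193/140 = -53/140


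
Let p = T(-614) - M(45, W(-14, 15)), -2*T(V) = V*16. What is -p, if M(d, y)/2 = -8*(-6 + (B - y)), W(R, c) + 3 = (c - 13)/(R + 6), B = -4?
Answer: -4804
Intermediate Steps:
T(V) = -8*V (T(V) = -V*16/2 = -8*V)
W(R, c) = -3 + (-13 + c)/(6 + R) (W(R, c) = -3 + (c - 13)/(R + 6) = -3 + (-13 + c)/(6 + R))
M(d, y) = 160 + 16*y (M(d, y) = 2*(-8*(-6 + (-4 - y))) = 2*(-8*(-10 - y)) = 2*(80 + 8*y) = 160 + 16*y)
p = 4804 (p = -8*(-614) - (160 + 16*((-31 + 15 - 3*(-14))/(6 - 14))) = 4912 - (160 + 16*((-31 + 15 + 42)/(-8))) = 4912 - (160 + 16*(-1/8*26)) = 4912 - (160 + 16*(-13/4)) = 4912 - (160 - 52) = 4912 - 1*108 = 4912 - 108 = 4804)
-p = -1*4804 = -4804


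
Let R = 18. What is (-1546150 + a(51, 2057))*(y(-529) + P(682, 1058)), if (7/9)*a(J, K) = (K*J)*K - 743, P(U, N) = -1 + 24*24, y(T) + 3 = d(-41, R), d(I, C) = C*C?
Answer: 247208134912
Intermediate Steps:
d(I, C) = C²
y(T) = 321 (y(T) = -3 + 18² = -3 + 324 = 321)
P(U, N) = 575 (P(U, N) = -1 + 576 = 575)
a(J, K) = -6687/7 + 9*J*K²/7 (a(J, K) = 9*((K*J)*K - 743)/7 = 9*((J*K)*K - 743)/7 = 9*(J*K² - 743)/7 = 9*(-743 + J*K²)/7 = -6687/7 + 9*J*K²/7)
(-1546150 + a(51, 2057))*(y(-529) + P(682, 1058)) = (-1546150 + (-6687/7 + (9/7)*51*2057²))*(321 + 575) = (-1546150 + (-6687/7 + (9/7)*51*4231249))*896 = (-1546150 + (-6687/7 + 1942143291/7))*896 = (-1546150 + 1942136604/7)*896 = (1931313554/7)*896 = 247208134912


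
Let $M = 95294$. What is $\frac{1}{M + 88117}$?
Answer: $\frac{1}{183411} \approx 5.4522 \cdot 10^{-6}$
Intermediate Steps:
$\frac{1}{M + 88117} = \frac{1}{95294 + 88117} = \frac{1}{183411}$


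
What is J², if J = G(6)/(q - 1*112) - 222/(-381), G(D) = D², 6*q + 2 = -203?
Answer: 1403701156/12405281641 ≈ 0.11315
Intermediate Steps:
q = -205/6 (q = -⅓ + (⅙)*(-203) = -⅓ - 203/6 = -205/6 ≈ -34.167)
J = 37466/111379 (J = 6²/(-205/6 - 1*112) - 222/(-381) = 36/(-205/6 - 112) - 222*(-1/381) = 36/(-877/6) + 74/127 = 36*(-6/877) + 74/127 = -216/877 + 74/127 = 37466/111379 ≈ 0.33638)
J² = (37466/111379)² = 1403701156/12405281641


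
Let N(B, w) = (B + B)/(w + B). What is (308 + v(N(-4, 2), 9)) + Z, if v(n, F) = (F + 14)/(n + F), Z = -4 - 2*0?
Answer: 3975/13 ≈ 305.77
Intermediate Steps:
Z = -4 (Z = -4 + 0 = -4)
N(B, w) = 2*B/(B + w) (N(B, w) = (2*B)/(B + w) = 2*B/(B + w))
v(n, F) = (14 + F)/(F + n)
(308 + v(N(-4, 2), 9)) + Z = (308 + (14 + 9)/(9 + 2*(-4)/(-4 + 2))) - 4 = (308 + 23/(9 + 2*(-4)/(-2))) - 4 = (308 + 23/(9 + 2*(-4)*(-½))) - 4 = (308 + 23/(9 + 4)) - 4 = (308 + 23/13) - 4 = 4027/13 - 4 = 3975/13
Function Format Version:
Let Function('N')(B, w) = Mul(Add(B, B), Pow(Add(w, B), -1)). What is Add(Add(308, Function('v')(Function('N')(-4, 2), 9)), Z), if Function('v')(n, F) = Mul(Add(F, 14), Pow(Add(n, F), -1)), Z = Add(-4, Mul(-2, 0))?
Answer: Rational(3975, 13) ≈ 305.77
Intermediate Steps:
Z = -4 (Z = Add(-4, 0) = -4)
Function('N')(B, w) = Mul(2, B, Pow(Add(B, w), -1)) (Function('N')(B, w) = Mul(Mul(2, B), Pow(Add(B, w), -1)) = Mul(2, B, Pow(Add(B, w), -1)))
Function('v')(n, F) = Mul(Pow(Add(F, n), -1), Add(14, F)) (Function('v')(n, F) = Mul(Add(14, F), Pow(Add(F, n), -1)) = Mul(Pow(Add(F, n), -1), Add(14, F)))
Add(Add(308, Function('v')(Function('N')(-4, 2), 9)), Z) = Add(Add(308, Mul(Pow(Add(9, Mul(2, -4, Pow(Add(-4, 2), -1))), -1), Add(14, 9))), -4) = Add(Add(308, Mul(Pow(Add(9, Mul(2, -4, Pow(-2, -1))), -1), 23)), -4) = Add(Add(308, Mul(Pow(Add(9, Mul(2, -4, Rational(-1, 2))), -1), 23)), -4) = Add(Add(308, Mul(Pow(Add(9, 4), -1), 23)), -4) = Add(Add(308, Mul(Pow(13, -1), 23)), -4) = Add(Add(308, Mul(Rational(1, 13), 23)), -4) = Add(Add(308, Rational(23, 13)), -4) = Add(Rational(4027, 13), -4) = Rational(3975, 13)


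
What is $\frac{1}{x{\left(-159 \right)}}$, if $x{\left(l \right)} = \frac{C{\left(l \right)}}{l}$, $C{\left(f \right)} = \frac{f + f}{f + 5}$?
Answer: $-77$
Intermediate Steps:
$C{\left(f \right)} = \frac{2 f}{5 + f}$
$x{\left(l \right)} = \frac{2}{5 + l}$ ($x{\left(l \right)} = \frac{2 l \frac{1}{5 + l}}{l} = \frac{2}{5 + l}$)
$\frac{1}{x{\left(-159 \right)}} = \frac{1}{2 \frac{1}{5 - 159}} = \frac{1}{2 \frac{1}{-154}} = \frac{1}{2 \left(- \frac{1}{154}\right)} = \frac{1}{- \frac{1}{77}} = -77$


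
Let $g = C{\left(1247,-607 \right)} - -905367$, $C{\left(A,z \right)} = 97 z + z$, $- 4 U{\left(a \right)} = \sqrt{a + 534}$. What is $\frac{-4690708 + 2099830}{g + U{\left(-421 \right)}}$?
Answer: $- \frac{35065191576288}{11448234658463} - \frac{10363512 \sqrt{113}}{11448234658463} \approx -3.0629$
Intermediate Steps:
$U{\left(a \right)} = - \frac{\sqrt{534 + a}}{4}$ ($U{\left(a \right)} = - \frac{\sqrt{a + 534}}{4} = - \frac{\sqrt{534 + a}}{4}$)
$C{\left(A,z \right)} = 98 z$
$g = 845881$ ($g = 98 \left(-607\right) - -905367 = -59486 + 905367 = 845881$)
$\frac{-4690708 + 2099830}{g + U{\left(-421 \right)}} = \frac{-4690708 + 2099830}{845881 - \frac{\sqrt{534 - 421}}{4}} = - \frac{2590878}{845881 - \frac{\sqrt{113}}{4}}$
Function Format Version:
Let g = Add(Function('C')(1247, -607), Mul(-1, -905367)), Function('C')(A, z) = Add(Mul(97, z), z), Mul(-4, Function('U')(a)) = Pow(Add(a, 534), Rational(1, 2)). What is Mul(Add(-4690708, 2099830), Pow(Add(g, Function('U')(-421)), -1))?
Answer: Add(Rational(-35065191576288, 11448234658463), Mul(Rational(-10363512, 11448234658463), Pow(113, Rational(1, 2)))) ≈ -3.0629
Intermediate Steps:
Function('U')(a) = Mul(Rational(-1, 4), Pow(Add(534, a), Rational(1, 2))) (Function('U')(a) = Mul(Rational(-1, 4), Pow(Add(a, 534), Rational(1, 2))) = Mul(Rational(-1, 4), Pow(Add(534, a), Rational(1, 2))))
Function('C')(A, z) = Mul(98, z)
g = 845881 (g = Add(Mul(98, -607), Mul(-1, -905367)) = Add(-59486, 905367) = 845881)
Mul(Add(-4690708, 2099830), Pow(Add(g, Function('U')(-421)), -1)) = Mul(Add(-4690708, 2099830), Pow(Add(845881, Mul(Rational(-1, 4), Pow(Add(534, -421), Rational(1, 2)))), -1)) = Mul(-2590878, Pow(Add(845881, Mul(Rational(-1, 4), Pow(113, Rational(1, 2)))), -1))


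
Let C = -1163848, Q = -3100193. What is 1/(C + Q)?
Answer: -1/4264041 ≈ -2.3452e-7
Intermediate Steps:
1/(C + Q) = 1/(-1163848 - 3100193) = 1/(-4264041) = -1/4264041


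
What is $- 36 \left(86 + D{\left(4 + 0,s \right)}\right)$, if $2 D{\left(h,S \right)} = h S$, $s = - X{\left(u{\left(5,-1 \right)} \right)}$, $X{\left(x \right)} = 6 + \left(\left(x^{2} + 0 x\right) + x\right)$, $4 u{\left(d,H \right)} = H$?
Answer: $- \frac{5355}{2} \approx -2677.5$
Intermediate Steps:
$u{\left(d,H \right)} = \frac{H}{4}$
$X{\left(x \right)} = 6 + x + x^{2}$ ($X{\left(x \right)} = 6 + \left(\left(x^{2} + 0\right) + x\right) = 6 + \left(x^{2} + x\right) = 6 + \left(x + x^{2}\right) = 6 + x + x^{2}$)
$s = - \frac{93}{16}$ ($s = - (6 + \frac{1}{4} \left(-1\right) + \left(\frac{1}{4} \left(-1\right)\right)^{2}) = - (6 - \frac{1}{4} + \left(- \frac{1}{4}\right)^{2}) = - (6 - \frac{1}{4} + \frac{1}{16}) = \left(-1\right) \frac{93}{16} = - \frac{93}{16} \approx -5.8125$)
$D{\left(h,S \right)} = \frac{S h}{2}$ ($D{\left(h,S \right)} = \frac{h S}{2} = \frac{S h}{2}$)
$- 36 \left(86 + D{\left(4 + 0,s \right)}\right) = - 36 \left(86 + \frac{1}{2} \left(- \frac{93}{16}\right) \left(4 + 0\right)\right) = - 36 \left(86 + \frac{1}{2} \left(- \frac{93}{16}\right) 4\right) = - 36 \left(86 - \frac{93}{8}\right) = \left(-36\right) \frac{595}{8} = - \frac{5355}{2}$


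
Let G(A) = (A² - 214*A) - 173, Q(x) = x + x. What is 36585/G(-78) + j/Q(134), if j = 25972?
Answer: 149212474/1514401 ≈ 98.529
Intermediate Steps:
Q(x) = 2*x
G(A) = -173 + A² - 214*A
36585/G(-78) + j/Q(134) = 36585/(-173 + (-78)² - 214*(-78)) + 25972/((2*134)) = 36585/(-173 + 6084 + 16692) + 25972/268 = 36585/22603 + 25972*(1/268) = 36585*(1/22603) + 6493/67 = 36585/22603 + 6493/67 = 149212474/1514401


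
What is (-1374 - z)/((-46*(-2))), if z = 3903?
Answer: -5277/92 ≈ -57.359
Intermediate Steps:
(-1374 - z)/((-46*(-2))) = (-1374 - 1*3903)/((-46*(-2))) = (-1374 - 3903)/92 = -5277*1/92 = -5277/92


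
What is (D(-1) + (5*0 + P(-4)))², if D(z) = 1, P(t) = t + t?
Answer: 49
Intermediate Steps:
P(t) = 2*t
(D(-1) + (5*0 + P(-4)))² = (1 + (5*0 + 2*(-4)))² = (1 + (0 - 8))² = (1 - 8)² = (-7)² = 49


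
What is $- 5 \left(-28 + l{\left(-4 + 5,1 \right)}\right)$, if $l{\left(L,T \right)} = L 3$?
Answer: $125$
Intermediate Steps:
$l{\left(L,T \right)} = 3 L$
$- 5 \left(-28 + l{\left(-4 + 5,1 \right)}\right) = - 5 \left(-28 + 3 \left(-4 + 5\right)\right) = - 5 \left(-28 + 3 \cdot 1\right) = - 5 \left(-28 + 3\right) = \left(-5\right) \left(-25\right) = 125$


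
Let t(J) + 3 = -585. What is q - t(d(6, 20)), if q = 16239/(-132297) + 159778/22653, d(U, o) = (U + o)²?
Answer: 594320521769/998974647 ≈ 594.93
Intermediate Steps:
t(J) = -588 (t(J) = -3 - 585 = -588)
q = 6923429333/998974647 (q = 16239*(-1/132297) + 159778*(1/22653) = -5413/44099 + 159778/22653 = 6923429333/998974647 ≈ 6.9305)
q - t(d(6, 20)) = 6923429333/998974647 - 1*(-588) = 6923429333/998974647 + 588 = 594320521769/998974647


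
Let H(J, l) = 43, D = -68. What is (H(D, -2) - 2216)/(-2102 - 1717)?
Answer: 2173/3819 ≈ 0.56900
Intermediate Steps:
(H(D, -2) - 2216)/(-2102 - 1717) = (43 - 2216)/(-2102 - 1717) = -2173/(-3819) = -2173*(-1/3819) = 2173/3819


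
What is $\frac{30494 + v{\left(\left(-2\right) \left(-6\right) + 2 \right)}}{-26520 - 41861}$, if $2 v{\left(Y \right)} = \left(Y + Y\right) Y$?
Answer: $- \frac{30690}{68381} \approx -0.44881$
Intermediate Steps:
$v{\left(Y \right)} = Y^{2}$ ($v{\left(Y \right)} = \frac{\left(Y + Y\right) Y}{2} = \frac{2 Y Y}{2} = \frac{2 Y^{2}}{2} = Y^{2}$)
$\frac{30494 + v{\left(\left(-2\right) \left(-6\right) + 2 \right)}}{-26520 - 41861} = \frac{30494 + \left(\left(-2\right) \left(-6\right) + 2\right)^{2}}{-26520 - 41861} = \frac{30494 + \left(12 + 2\right)^{2}}{-68381} = \left(30494 + 14^{2}\right) \left(- \frac{1}{68381}\right) = \left(30494 + 196\right) \left(- \frac{1}{68381}\right) = 30690 \left(- \frac{1}{68381}\right) = - \frac{30690}{68381}$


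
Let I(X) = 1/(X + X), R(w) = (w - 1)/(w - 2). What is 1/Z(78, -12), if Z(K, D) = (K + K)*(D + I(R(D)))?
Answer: -1/1788 ≈ -0.00055928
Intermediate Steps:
R(w) = (-1 + w)/(-2 + w)
I(X) = 1/(2*X)
Z(K, D) = 2*K*(D + (-2 + D)/(2*(-1 + D))) (Z(K, D) = (K + K)*(D + 1/(2*(((-1 + D)/(-2 + D))))) = (2*K)*(D + ((-2 + D)/(-1 + D))/2) = (2*K)*(D + (-2 + D)/(2*(-1 + D))) = 2*K*(D + (-2 + D)/(2*(-1 + D))))
1/Z(78, -12) = 1/(78*(-2 - 1*(-12) + 2*(-12)²)/(-1 - 12)) = 1/(78*(-2 + 12 + 2*144)/(-13)) = 1/(78*(-1/13)*(-2 + 12 + 288)) = 1/(78*(-1/13)*298) = 1/(-1788) = -1/1788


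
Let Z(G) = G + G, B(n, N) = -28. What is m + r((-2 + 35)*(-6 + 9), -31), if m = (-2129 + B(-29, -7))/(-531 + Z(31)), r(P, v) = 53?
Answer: 27014/469 ≈ 57.599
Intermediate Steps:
Z(G) = 2*G
m = 2157/469 (m = (-2129 - 28)/(-531 + 2*31) = -2157/(-531 + 62) = -2157/(-469) = -2157*(-1/469) = 2157/469 ≈ 4.5991)
m + r((-2 + 35)*(-6 + 9), -31) = 2157/469 + 53 = 27014/469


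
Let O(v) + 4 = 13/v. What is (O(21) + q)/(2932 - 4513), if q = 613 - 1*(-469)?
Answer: -22651/33201 ≈ -0.68224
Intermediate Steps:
O(v) = -4 + 13/v
q = 1082 (q = 613 + 469 = 1082)
(O(21) + q)/(2932 - 4513) = ((-4 + 13/21) + 1082)/(2932 - 4513) = ((-4 + 13*(1/21)) + 1082)/(-1581) = ((-4 + 13/21) + 1082)*(-1/1581) = (-71/21 + 1082)*(-1/1581) = (22651/21)*(-1/1581) = -22651/33201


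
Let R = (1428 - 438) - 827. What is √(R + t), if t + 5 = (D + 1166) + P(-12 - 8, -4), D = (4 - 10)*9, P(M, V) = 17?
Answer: 3*√143 ≈ 35.875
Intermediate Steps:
D = -54 (D = -6*9 = -54)
t = 1124 (t = -5 + ((-54 + 1166) + 17) = -5 + (1112 + 17) = -5 + 1129 = 1124)
R = 163 (R = 990 - 827 = 163)
√(R + t) = √(163 + 1124) = √1287 = 3*√143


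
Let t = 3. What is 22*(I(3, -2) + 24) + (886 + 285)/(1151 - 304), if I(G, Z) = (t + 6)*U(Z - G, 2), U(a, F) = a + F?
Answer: -54731/847 ≈ -64.617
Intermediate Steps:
U(a, F) = F + a
I(G, Z) = 18 - 9*G + 9*Z (I(G, Z) = (3 + 6)*(2 + (Z - G)) = 9*(2 + Z - G) = 18 - 9*G + 9*Z)
22*(I(3, -2) + 24) + (886 + 285)/(1151 - 304) = 22*((18 - 9*3 + 9*(-2)) + 24) + (886 + 285)/(1151 - 304) = 22*((18 - 27 - 18) + 24) + 1171/847 = 22*(-27 + 24) + 1171*(1/847) = 22*(-3) + 1171/847 = -66 + 1171/847 = -54731/847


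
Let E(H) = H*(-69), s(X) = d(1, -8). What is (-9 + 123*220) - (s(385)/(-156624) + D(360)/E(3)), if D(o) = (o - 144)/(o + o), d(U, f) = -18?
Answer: 243618071897/9005880 ≈ 27051.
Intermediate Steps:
s(X) = -18
E(H) = -69*H
D(o) = (-144 + o)/(2*o) (D(o) = (-144 + o)/((2*o)) = (-144 + o)*(1/(2*o)) = (-144 + o)/(2*o))
(-9 + 123*220) - (s(385)/(-156624) + D(360)/E(3)) = (-9 + 123*220) - (-18/(-156624) + ((½)*(-144 + 360)/360)/((-69*3))) = (-9 + 27060) - (-18*(-1/156624) + ((½)*(1/360)*216)/(-207)) = 27051 - (3/26104 + (3/10)*(-1/207)) = 27051 - (3/26104 - 1/690) = 27051 - 1*(-12017/9005880) = 27051 + 12017/9005880 = 243618071897/9005880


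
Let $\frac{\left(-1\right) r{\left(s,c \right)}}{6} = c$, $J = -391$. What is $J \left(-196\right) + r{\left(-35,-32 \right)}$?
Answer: $76828$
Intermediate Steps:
$r{\left(s,c \right)} = - 6 c$
$J \left(-196\right) + r{\left(-35,-32 \right)} = \left(-391\right) \left(-196\right) - -192 = 76636 + 192 = 76828$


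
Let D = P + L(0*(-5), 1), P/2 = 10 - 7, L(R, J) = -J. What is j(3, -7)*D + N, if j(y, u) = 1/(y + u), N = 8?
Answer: 27/4 ≈ 6.7500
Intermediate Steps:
j(y, u) = 1/(u + y)
P = 6 (P = 2*(10 - 7) = 2*3 = 6)
D = 5 (D = 6 - 1*1 = 6 - 1 = 5)
j(3, -7)*D + N = 5/(-7 + 3) + 8 = 5/(-4) + 8 = -¼*5 + 8 = -5/4 + 8 = 27/4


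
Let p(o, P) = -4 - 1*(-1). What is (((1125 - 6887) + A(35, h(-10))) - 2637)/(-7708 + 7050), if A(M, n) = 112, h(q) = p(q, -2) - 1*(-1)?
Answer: 8287/658 ≈ 12.594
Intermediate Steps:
p(o, P) = -3 (p(o, P) = -4 + 1 = -3)
h(q) = -2 (h(q) = -3 - 1*(-1) = -3 + 1 = -2)
(((1125 - 6887) + A(35, h(-10))) - 2637)/(-7708 + 7050) = (((1125 - 6887) + 112) - 2637)/(-7708 + 7050) = ((-5762 + 112) - 2637)/(-658) = (-5650 - 2637)*(-1/658) = -8287*(-1/658) = 8287/658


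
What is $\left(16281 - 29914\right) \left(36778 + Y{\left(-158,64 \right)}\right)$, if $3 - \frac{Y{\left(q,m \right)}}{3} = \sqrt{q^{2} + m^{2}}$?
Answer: $-501517171 + 81798 \sqrt{7265} \approx -4.9454 \cdot 10^{8}$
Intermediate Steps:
$Y{\left(q,m \right)} = 9 - 3 \sqrt{m^{2} + q^{2}}$ ($Y{\left(q,m \right)} = 9 - 3 \sqrt{q^{2} + m^{2}} = 9 - 3 \sqrt{m^{2} + q^{2}}$)
$\left(16281 - 29914\right) \left(36778 + Y{\left(-158,64 \right)}\right) = \left(16281 - 29914\right) \left(36778 + \left(9 - 3 \sqrt{64^{2} + \left(-158\right)^{2}}\right)\right) = - 13633 \left(36778 + \left(9 - 3 \sqrt{4096 + 24964}\right)\right) = - 13633 \left(36778 + \left(9 - 3 \sqrt{29060}\right)\right) = - 13633 \left(36778 + \left(9 - 3 \cdot 2 \sqrt{7265}\right)\right) = - 13633 \left(36778 + \left(9 - 6 \sqrt{7265}\right)\right) = - 13633 \left(36787 - 6 \sqrt{7265}\right) = -501517171 + 81798 \sqrt{7265}$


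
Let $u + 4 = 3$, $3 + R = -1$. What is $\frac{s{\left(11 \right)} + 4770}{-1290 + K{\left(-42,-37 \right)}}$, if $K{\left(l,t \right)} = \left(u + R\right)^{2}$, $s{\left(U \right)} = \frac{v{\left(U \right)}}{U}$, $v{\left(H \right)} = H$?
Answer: $- \frac{4771}{1265} \approx -3.7715$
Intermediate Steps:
$R = -4$ ($R = -3 - 1 = -4$)
$u = -1$ ($u = -4 + 3 = -1$)
$s{\left(U \right)} = 1$ ($s{\left(U \right)} = \frac{U}{U} = 1$)
$K{\left(l,t \right)} = 25$ ($K{\left(l,t \right)} = \left(-1 - 4\right)^{2} = \left(-5\right)^{2} = 25$)
$\frac{s{\left(11 \right)} + 4770}{-1290 + K{\left(-42,-37 \right)}} = \frac{1 + 4770}{-1290 + 25} = \frac{4771}{-1265} = 4771 \left(- \frac{1}{1265}\right) = - \frac{4771}{1265}$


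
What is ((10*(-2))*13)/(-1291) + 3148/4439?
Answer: 5218208/5730749 ≈ 0.91056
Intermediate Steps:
((10*(-2))*13)/(-1291) + 3148/4439 = -20*13*(-1/1291) + 3148*(1/4439) = -260*(-1/1291) + 3148/4439 = 260/1291 + 3148/4439 = 5218208/5730749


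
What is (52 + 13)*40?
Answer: 2600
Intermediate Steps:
(52 + 13)*40 = 65*40 = 2600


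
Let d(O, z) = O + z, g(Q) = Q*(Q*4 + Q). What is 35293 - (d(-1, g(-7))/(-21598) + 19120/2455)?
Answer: 187093156063/5302309 ≈ 35285.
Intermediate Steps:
g(Q) = 5*Q² (g(Q) = Q*(4*Q + Q) = Q*(5*Q) = 5*Q²)
35293 - (d(-1, g(-7))/(-21598) + 19120/2455) = 35293 - ((-1 + 5*(-7)²)/(-21598) + 19120/2455) = 35293 - ((-1 + 5*49)*(-1/21598) + 19120*(1/2455)) = 35293 - ((-1 + 245)*(-1/21598) + 3824/491) = 35293 - (244*(-1/21598) + 3824/491) = 35293 - (-122/10799 + 3824/491) = 35293 - 1*41235474/5302309 = 35293 - 41235474/5302309 = 187093156063/5302309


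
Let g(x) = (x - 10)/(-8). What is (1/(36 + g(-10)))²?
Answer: 4/5929 ≈ 0.00067465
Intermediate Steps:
g(x) = 5/4 - x/8 (g(x) = -(-10 + x)/8 = 5/4 - x/8)
(1/(36 + g(-10)))² = (1/(36 + (5/4 - ⅛*(-10))))² = (1/(36 + (5/4 + 5/4)))² = (1/(36 + 5/2))² = (1/(77/2))² = (2/77)² = 4/5929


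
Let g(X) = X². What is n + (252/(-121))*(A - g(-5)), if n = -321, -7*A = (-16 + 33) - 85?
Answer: -34989/121 ≈ -289.17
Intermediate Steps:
A = 68/7 (A = -((-16 + 33) - 85)/7 = -(17 - 85)/7 = -⅐*(-68) = 68/7 ≈ 9.7143)
n + (252/(-121))*(A - g(-5)) = -321 + (252/(-121))*(68/7 - 1*(-5)²) = -321 + (252*(-1/121))*(68/7 - 1*25) = -321 - 252*(68/7 - 25)/121 = -321 - 252/121*(-107/7) = -321 + 3852/121 = -34989/121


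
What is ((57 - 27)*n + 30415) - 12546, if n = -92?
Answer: 15109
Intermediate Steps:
((57 - 27)*n + 30415) - 12546 = ((57 - 27)*(-92) + 30415) - 12546 = (30*(-92) + 30415) - 12546 = (-2760 + 30415) - 12546 = 27655 - 12546 = 15109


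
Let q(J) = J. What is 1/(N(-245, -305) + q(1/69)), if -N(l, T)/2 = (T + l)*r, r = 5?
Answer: 69/379501 ≈ 0.00018182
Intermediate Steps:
N(l, T) = -10*T - 10*l (N(l, T) = -2*(T + l)*5 = -2*(5*T + 5*l) = -10*T - 10*l)
1/(N(-245, -305) + q(1/69)) = 1/((-10*(-305) - 10*(-245)) + 1/69) = 1/((3050 + 2450) + 1/69) = 1/(5500 + 1/69) = 1/(379501/69) = 69/379501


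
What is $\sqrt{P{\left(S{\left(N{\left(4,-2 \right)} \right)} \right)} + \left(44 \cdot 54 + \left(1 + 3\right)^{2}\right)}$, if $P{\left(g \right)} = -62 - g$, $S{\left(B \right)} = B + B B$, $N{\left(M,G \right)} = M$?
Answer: $\sqrt{2310} \approx 48.062$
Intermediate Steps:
$S{\left(B \right)} = B + B^{2}$
$\sqrt{P{\left(S{\left(N{\left(4,-2 \right)} \right)} \right)} + \left(44 \cdot 54 + \left(1 + 3\right)^{2}\right)} = \sqrt{\left(-62 - 4 \left(1 + 4\right)\right) + \left(44 \cdot 54 + \left(1 + 3\right)^{2}\right)} = \sqrt{\left(-62 - 4 \cdot 5\right) + \left(2376 + 4^{2}\right)} = \sqrt{\left(-62 - 20\right) + \left(2376 + 16\right)} = \sqrt{\left(-62 - 20\right) + 2392} = \sqrt{-82 + 2392} = \sqrt{2310}$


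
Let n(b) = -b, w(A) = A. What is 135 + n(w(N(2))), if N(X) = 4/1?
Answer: 131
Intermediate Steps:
N(X) = 4 (N(X) = 4*1 = 4)
135 + n(w(N(2))) = 135 - 1*4 = 135 - 4 = 131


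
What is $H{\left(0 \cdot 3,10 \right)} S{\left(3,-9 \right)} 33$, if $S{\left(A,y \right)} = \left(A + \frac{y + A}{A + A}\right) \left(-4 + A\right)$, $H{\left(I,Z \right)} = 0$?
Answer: $0$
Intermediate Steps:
$S{\left(A,y \right)} = \left(-4 + A\right) \left(A + \frac{A + y}{2 A}\right)$ ($S{\left(A,y \right)} = \left(A + \frac{A + y}{2 A}\right) \left(-4 + A\right) = \left(-4 + A\right) \left(A + \frac{A + y}{2 A}\right)$)
$H{\left(0 \cdot 3,10 \right)} S{\left(3,-9 \right)} 33 = 0 \left(-2 + 3^{2} + \frac{1}{2} \left(-9\right) - \frac{21}{2} - - \frac{18}{3}\right) 33 = 0 \left(-2 + 9 - \frac{9}{2} - \frac{21}{2} - \left(-18\right) \frac{1}{3}\right) 33 = 0 \left(-2 + 9 - \frac{9}{2} - \frac{21}{2} + 6\right) 33 = 0 \left(-2\right) 33 = 0 \cdot 33 = 0$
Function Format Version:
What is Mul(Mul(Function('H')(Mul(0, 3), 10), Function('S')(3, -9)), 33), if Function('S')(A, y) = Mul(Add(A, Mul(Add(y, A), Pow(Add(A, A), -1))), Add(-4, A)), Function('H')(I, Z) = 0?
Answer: 0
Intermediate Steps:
Function('S')(A, y) = Mul(Add(-4, A), Add(A, Mul(Rational(1, 2), Pow(A, -1), Add(A, y)))) (Function('S')(A, y) = Mul(Add(A, Mul(Add(A, y), Pow(Mul(2, A), -1))), Add(-4, A)) = Mul(Add(A, Mul(Add(A, y), Mul(Rational(1, 2), Pow(A, -1)))), Add(-4, A)) = Mul(Add(A, Mul(Rational(1, 2), Pow(A, -1), Add(A, y))), Add(-4, A)) = Mul(Add(-4, A), Add(A, Mul(Rational(1, 2), Pow(A, -1), Add(A, y)))))
Mul(Mul(Function('H')(Mul(0, 3), 10), Function('S')(3, -9)), 33) = Mul(Mul(0, Add(-2, Pow(3, 2), Mul(Rational(1, 2), -9), Mul(Rational(-7, 2), 3), Mul(-2, -9, Pow(3, -1)))), 33) = Mul(Mul(0, Add(-2, 9, Rational(-9, 2), Rational(-21, 2), Mul(-2, -9, Rational(1, 3)))), 33) = Mul(Mul(0, Add(-2, 9, Rational(-9, 2), Rational(-21, 2), 6)), 33) = Mul(Mul(0, -2), 33) = Mul(0, 33) = 0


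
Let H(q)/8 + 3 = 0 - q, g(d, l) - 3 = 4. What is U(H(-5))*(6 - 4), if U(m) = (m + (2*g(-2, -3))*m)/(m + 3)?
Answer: 480/19 ≈ 25.263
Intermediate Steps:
g(d, l) = 7 (g(d, l) = 3 + 4 = 7)
H(q) = -24 - 8*q (H(q) = -24 + 8*(0 - q) = -24 + 8*(-q) = -24 - 8*q)
U(m) = 15*m/(3 + m) (U(m) = (m + (2*7)*m)/(m + 3) = (m + 14*m)/(3 + m) = (15*m)/(3 + m) = 15*m/(3 + m))
U(H(-5))*(6 - 4) = (15*(-24 - 8*(-5))/(3 + (-24 - 8*(-5))))*(6 - 4) = (15*(-24 + 40)/(3 + (-24 + 40)))*2 = (15*16/(3 + 16))*2 = (15*16/19)*2 = (15*16*(1/19))*2 = (240/19)*2 = 480/19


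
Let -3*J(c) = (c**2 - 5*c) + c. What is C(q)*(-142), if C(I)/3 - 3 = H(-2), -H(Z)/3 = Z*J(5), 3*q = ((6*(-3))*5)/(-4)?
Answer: 2982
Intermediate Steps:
J(c) = -c**2/3 + 4*c/3 (J(c) = -((c**2 - 5*c) + c)/3 = -(c**2 - 4*c)/3 = -c**2/3 + 4*c/3)
q = 15/2 (q = (((6*(-3))*5)/(-4))/3 = (-18*5*(-1/4))/3 = (-90*(-1/4))/3 = (1/3)*(45/2) = 15/2 ≈ 7.5000)
H(Z) = 5*Z (H(Z) = -3*Z*(1/3)*5*(4 - 1*5) = -3*Z*(1/3)*5*(4 - 5) = -3*Z*(1/3)*5*(-1) = -3*Z*(-5)/3 = -(-5)*Z = 5*Z)
C(I) = -21 (C(I) = 9 + 3*(5*(-2)) = 9 + 3*(-10) = 9 - 30 = -21)
C(q)*(-142) = -21*(-142) = 2982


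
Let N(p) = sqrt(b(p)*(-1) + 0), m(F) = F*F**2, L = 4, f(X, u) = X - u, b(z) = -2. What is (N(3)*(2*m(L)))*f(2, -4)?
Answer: 768*sqrt(2) ≈ 1086.1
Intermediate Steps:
m(F) = F**3
N(p) = sqrt(2) (N(p) = sqrt(-2*(-1) + 0) = sqrt(2 + 0) = sqrt(2))
(N(3)*(2*m(L)))*f(2, -4) = (sqrt(2)*(2*4**3))*(2 - 1*(-4)) = (sqrt(2)*(2*64))*(2 + 4) = (sqrt(2)*128)*6 = (128*sqrt(2))*6 = 768*sqrt(2)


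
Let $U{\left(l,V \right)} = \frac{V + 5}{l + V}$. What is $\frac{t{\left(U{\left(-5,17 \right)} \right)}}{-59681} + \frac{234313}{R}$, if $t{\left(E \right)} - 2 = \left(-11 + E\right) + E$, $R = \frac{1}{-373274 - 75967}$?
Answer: $- \frac{18846604460783603}{179043} \approx -1.0526 \cdot 10^{11}$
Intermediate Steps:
$R = - \frac{1}{449241}$ ($R = \frac{1}{-449241} = - \frac{1}{449241} \approx -2.226 \cdot 10^{-6}$)
$U{\left(l,V \right)} = \frac{5 + V}{V + l}$
$t{\left(E \right)} = -9 + 2 E$ ($t{\left(E \right)} = 2 + \left(\left(-11 + E\right) + E\right) = 2 + \left(-11 + 2 E\right) = -9 + 2 E$)
$\frac{t{\left(U{\left(-5,17 \right)} \right)}}{-59681} + \frac{234313}{R} = \frac{-9 + 2 \frac{5 + 17}{17 - 5}}{-59681} + \frac{234313}{- \frac{1}{449241}} = \left(-9 + 2 \cdot \frac{1}{12} \cdot 22\right) \left(- \frac{1}{59681}\right) + 234313 \left(-449241\right) = \left(-9 + 2 \cdot \frac{1}{12} \cdot 22\right) \left(- \frac{1}{59681}\right) - 105263006433 = \left(-9 + 2 \cdot \frac{11}{6}\right) \left(- \frac{1}{59681}\right) - 105263006433 = \left(-9 + \frac{11}{3}\right) \left(- \frac{1}{59681}\right) - 105263006433 = \left(- \frac{16}{3}\right) \left(- \frac{1}{59681}\right) - 105263006433 = \frac{16}{179043} - 105263006433 = - \frac{18846604460783603}{179043}$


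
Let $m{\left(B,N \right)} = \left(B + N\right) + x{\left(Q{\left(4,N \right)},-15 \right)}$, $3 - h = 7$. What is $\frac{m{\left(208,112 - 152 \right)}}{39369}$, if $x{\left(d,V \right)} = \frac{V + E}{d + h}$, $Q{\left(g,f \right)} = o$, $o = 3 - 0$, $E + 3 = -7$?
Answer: $\frac{193}{39369} \approx 0.0049023$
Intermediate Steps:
$E = -10$ ($E = -3 - 7 = -10$)
$o = 3$ ($o = 3 + 0 = 3$)
$h = -4$ ($h = 3 - 7 = -4$)
$Q{\left(g,f \right)} = 3$
$x{\left(d,V \right)} = \frac{-10 + V}{-4 + d}$ ($x{\left(d,V \right)} = \frac{V - 10}{d - 4} = \frac{-10 + V}{-4 + d}$)
$m{\left(B,N \right)} = 25 + B + N$ ($m{\left(B,N \right)} = \left(B + N\right) + \frac{-10 - 15}{-4 + 3} = \left(B + N\right) + \frac{1}{-1} \left(-25\right) = \left(B + N\right) - -25 = \left(B + N\right) + 25 = 25 + B + N$)
$\frac{m{\left(208,112 - 152 \right)}}{39369} = \frac{25 + 208 + \left(112 - 152\right)}{39369} = \left(25 + 208 - 40\right) \frac{1}{39369} = 193 \cdot \frac{1}{39369} = \frac{193}{39369}$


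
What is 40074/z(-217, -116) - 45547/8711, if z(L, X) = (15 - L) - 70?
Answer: 56951000/235197 ≈ 242.14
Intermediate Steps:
z(L, X) = -55 - L
40074/z(-217, -116) - 45547/8711 = 40074/(-55 - 1*(-217)) - 45547/8711 = 40074/(-55 + 217) - 45547*1/8711 = 40074/162 - 45547/8711 = 40074*(1/162) - 45547/8711 = 6679/27 - 45547/8711 = 56951000/235197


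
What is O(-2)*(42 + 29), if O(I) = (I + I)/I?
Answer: 142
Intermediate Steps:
O(I) = 2 (O(I) = (2*I)/I = 2)
O(-2)*(42 + 29) = 2*(42 + 29) = 2*71 = 142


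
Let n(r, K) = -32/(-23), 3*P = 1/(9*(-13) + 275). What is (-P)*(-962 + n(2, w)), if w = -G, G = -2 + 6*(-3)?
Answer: 11047/5451 ≈ 2.0266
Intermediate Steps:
P = 1/474 (P = 1/(3*(9*(-13) + 275)) = 1/(3*(-117 + 275)) = (⅓)/158 = (⅓)*(1/158) = 1/474 ≈ 0.0021097)
G = -20 (G = -2 - 18 = -20)
w = 20 (w = -1*(-20) = 20)
n(r, K) = 32/23 (n(r, K) = -32*(-1/23) = 32/23)
(-P)*(-962 + n(2, w)) = (-1*1/474)*(-962 + 32/23) = -1/474*(-22094/23) = 11047/5451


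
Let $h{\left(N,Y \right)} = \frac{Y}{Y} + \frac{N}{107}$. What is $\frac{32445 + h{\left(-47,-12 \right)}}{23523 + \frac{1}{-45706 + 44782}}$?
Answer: $\frac{3207827700}{2325671857} \approx 1.3793$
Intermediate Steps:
$h{\left(N,Y \right)} = 1 + \frac{N}{107}$ ($h{\left(N,Y \right)} = 1 + N \frac{1}{107} = 1 + \frac{N}{107}$)
$\frac{32445 + h{\left(-47,-12 \right)}}{23523 + \frac{1}{-45706 + 44782}} = \frac{32445 + \left(1 + \frac{1}{107} \left(-47\right)\right)}{23523 + \frac{1}{-45706 + 44782}} = \frac{32445 + \left(1 - \frac{47}{107}\right)}{23523 + \frac{1}{-924}} = \frac{32445 + \frac{60}{107}}{23523 - \frac{1}{924}} = \frac{3471675}{107 \cdot \frac{21735251}{924}} = \frac{3471675}{107} \cdot \frac{924}{21735251} = \frac{3207827700}{2325671857}$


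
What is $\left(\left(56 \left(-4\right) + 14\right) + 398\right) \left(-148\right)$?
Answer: $-27824$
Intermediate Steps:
$\left(\left(56 \left(-4\right) + 14\right) + 398\right) \left(-148\right) = \left(\left(-224 + 14\right) + 398\right) \left(-148\right) = \left(-210 + 398\right) \left(-148\right) = 188 \left(-148\right) = -27824$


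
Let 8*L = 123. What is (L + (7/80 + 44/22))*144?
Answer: 12573/5 ≈ 2514.6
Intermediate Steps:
L = 123/8 (L = (⅛)*123 = 123/8 ≈ 15.375)
(L + (7/80 + 44/22))*144 = (123/8 + (7/80 + 44/22))*144 = (123/8 + (7*(1/80) + 44*(1/22)))*144 = (123/8 + (7/80 + 2))*144 = (123/8 + 167/80)*144 = (1397/80)*144 = 12573/5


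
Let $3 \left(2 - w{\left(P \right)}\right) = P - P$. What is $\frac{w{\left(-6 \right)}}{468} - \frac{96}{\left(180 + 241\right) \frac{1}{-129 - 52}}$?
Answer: $\frac{4066405}{98514} \approx 41.277$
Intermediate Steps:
$w{\left(P \right)} = 2$ ($w{\left(P \right)} = 2 - \frac{P - P}{3} = 2 - 0 = 2 + 0 = 2$)
$\frac{w{\left(-6 \right)}}{468} - \frac{96}{\left(180 + 241\right) \frac{1}{-129 - 52}} = \frac{2}{468} - \frac{96}{\left(180 + 241\right) \frac{1}{-129 - 52}} = 2 \cdot \frac{1}{468} - \frac{96}{421 \frac{1}{-181}} = \frac{1}{234} - \frac{96}{421 \left(- \frac{1}{181}\right)} = \frac{1}{234} - \frac{96}{- \frac{421}{181}} = \frac{1}{234} - - \frac{17376}{421} = \frac{1}{234} + \frac{17376}{421} = \frac{4066405}{98514}$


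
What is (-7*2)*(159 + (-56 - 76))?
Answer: -378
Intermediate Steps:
(-7*2)*(159 + (-56 - 76)) = -14*(159 - 132) = -14*27 = -378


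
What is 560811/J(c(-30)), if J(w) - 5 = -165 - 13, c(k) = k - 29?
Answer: -560811/173 ≈ -3241.7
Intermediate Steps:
c(k) = -29 + k
J(w) = -173 (J(w) = 5 + (-165 - 13) = 5 - 178 = -173)
560811/J(c(-30)) = 560811/(-173) = 560811*(-1/173) = -560811/173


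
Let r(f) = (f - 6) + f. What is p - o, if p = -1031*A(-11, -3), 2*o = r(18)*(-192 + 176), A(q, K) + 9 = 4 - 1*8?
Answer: 13643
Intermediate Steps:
r(f) = -6 + 2*f (r(f) = (-6 + f) + f = -6 + 2*f)
A(q, K) = -13 (A(q, K) = -9 + (4 - 1*8) = -9 + (4 - 8) = -9 - 4 = -13)
o = -240 (o = ((-6 + 2*18)*(-192 + 176))/2 = ((-6 + 36)*(-16))/2 = (30*(-16))/2 = (½)*(-480) = -240)
p = 13403 (p = -1031*(-13) = 13403)
p - o = 13403 - 1*(-240) = 13403 + 240 = 13643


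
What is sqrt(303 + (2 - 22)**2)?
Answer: sqrt(703) ≈ 26.514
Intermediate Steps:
sqrt(303 + (2 - 22)**2) = sqrt(303 + (-20)**2) = sqrt(303 + 400) = sqrt(703)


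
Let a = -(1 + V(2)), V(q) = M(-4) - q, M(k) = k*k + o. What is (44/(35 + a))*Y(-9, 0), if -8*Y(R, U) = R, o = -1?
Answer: 33/14 ≈ 2.3571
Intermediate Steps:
Y(R, U) = -R/8
M(k) = -1 + k**2 (M(k) = k*k - 1 = k**2 - 1 = -1 + k**2)
V(q) = 15 - q (V(q) = (-1 + (-4)**2) - q = (-1 + 16) - q = 15 - q)
a = -14 (a = -(1 + (15 - 1*2)) = -(1 + (15 - 2)) = -(1 + 13) = -1*14 = -14)
(44/(35 + a))*Y(-9, 0) = (44/(35 - 14))*(-1/8*(-9)) = (44/21)*(9/8) = 33/14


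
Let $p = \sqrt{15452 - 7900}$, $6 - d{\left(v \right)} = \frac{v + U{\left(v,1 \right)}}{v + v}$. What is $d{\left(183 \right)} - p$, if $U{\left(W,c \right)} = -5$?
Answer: $\frac{1009}{183} - 8 \sqrt{118} \approx -81.389$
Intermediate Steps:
$d{\left(v \right)} = 6 - \frac{-5 + v}{2 v}$ ($d{\left(v \right)} = 6 - \frac{v - 5}{v + v} = 6 - \frac{-5 + v}{2 v}$)
$p = 8 \sqrt{118}$ ($p = \sqrt{7552} = 8 \sqrt{118} \approx 86.902$)
$d{\left(183 \right)} - p = \frac{5 + 11 \cdot 183}{2 \cdot 183} - 8 \sqrt{118} = \frac{1}{2} \cdot \frac{1}{183} \left(5 + 2013\right) - 8 \sqrt{118} = \frac{1}{2} \cdot \frac{1}{183} \cdot 2018 - 8 \sqrt{118} = \frac{1009}{183} - 8 \sqrt{118}$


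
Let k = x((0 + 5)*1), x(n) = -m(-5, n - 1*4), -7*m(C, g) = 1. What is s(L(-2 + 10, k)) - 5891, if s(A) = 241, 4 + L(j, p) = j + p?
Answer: -5650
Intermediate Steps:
m(C, g) = -⅐ (m(C, g) = -⅐*1 = -⅐)
x(n) = ⅐ (x(n) = -1*(-⅐) = ⅐)
k = ⅐ ≈ 0.14286
L(j, p) = -4 + j + p (L(j, p) = -4 + (j + p) = -4 + j + p)
s(L(-2 + 10, k)) - 5891 = 241 - 5891 = -5650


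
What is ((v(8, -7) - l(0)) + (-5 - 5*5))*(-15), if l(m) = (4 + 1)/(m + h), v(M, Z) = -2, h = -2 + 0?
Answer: 885/2 ≈ 442.50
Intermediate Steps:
h = -2
l(m) = 5/(-2 + m) (l(m) = (4 + 1)/(m - 2) = 5/(-2 + m))
((v(8, -7) - l(0)) + (-5 - 5*5))*(-15) = ((-2 - 5/(-2 + 0)) + (-5 - 5*5))*(-15) = ((-2 - 5/(-2)) + (-5 - 25))*(-15) = ((-2 - 5*(-1)/2) - 30)*(-15) = ((-2 - 1*(-5/2)) - 30)*(-15) = ((-2 + 5/2) - 30)*(-15) = (1/2 - 30)*(-15) = -59/2*(-15) = 885/2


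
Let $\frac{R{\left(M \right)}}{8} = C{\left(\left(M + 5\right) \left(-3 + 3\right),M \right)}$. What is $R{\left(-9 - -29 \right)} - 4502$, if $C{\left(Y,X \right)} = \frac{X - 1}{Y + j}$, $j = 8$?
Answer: $-4483$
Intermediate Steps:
$C{\left(Y,X \right)} = \frac{-1 + X}{8 + Y}$ ($C{\left(Y,X \right)} = \frac{X - 1}{Y + 8} = \frac{-1 + X}{8 + Y}$)
$R{\left(M \right)} = -1 + M$ ($R{\left(M \right)} = 8 \frac{-1 + M}{8 + \left(M + 5\right) \left(-3 + 3\right)} = 8 \frac{-1 + M}{8 + \left(5 + M\right) 0} = 8 \frac{-1 + M}{8 + 0} = 8 \frac{-1 + M}{8} = 8 \left(- \frac{1}{8} + \frac{M}{8}\right) = -1 + M$)
$R{\left(-9 - -29 \right)} - 4502 = \left(-1 - -20\right) - 4502 = \left(-1 + \left(-9 + 29\right)\right) - 4502 = \left(-1 + 20\right) - 4502 = 19 - 4502 = -4483$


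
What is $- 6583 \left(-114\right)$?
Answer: $750462$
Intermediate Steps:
$- 6583 \left(-114\right) = \left(-1\right) \left(-750462\right) = 750462$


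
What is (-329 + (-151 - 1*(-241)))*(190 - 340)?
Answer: 35850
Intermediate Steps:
(-329 + (-151 - 1*(-241)))*(190 - 340) = (-329 + (-151 + 241))*(-150) = (-329 + 90)*(-150) = -239*(-150) = 35850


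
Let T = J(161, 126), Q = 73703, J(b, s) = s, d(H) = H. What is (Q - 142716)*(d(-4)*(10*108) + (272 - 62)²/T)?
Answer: 273981610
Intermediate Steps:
T = 126
(Q - 142716)*(d(-4)*(10*108) + (272 - 62)²/T) = (73703 - 142716)*(-40*108 + (272 - 62)²/126) = -69013*(-4*1080 + 210²*(1/126)) = -69013*(-4320 + 44100*(1/126)) = -69013*(-4320 + 350) = -69013*(-3970) = 273981610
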